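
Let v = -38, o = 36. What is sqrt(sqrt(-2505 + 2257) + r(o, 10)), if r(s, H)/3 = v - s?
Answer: sqrt(-222 + 2*I*sqrt(62)) ≈ 0.52814 + 14.909*I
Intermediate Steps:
r(s, H) = -114 - 3*s (r(s, H) = 3*(-38 - s) = -114 - 3*s)
sqrt(sqrt(-2505 + 2257) + r(o, 10)) = sqrt(sqrt(-2505 + 2257) + (-114 - 3*36)) = sqrt(sqrt(-248) + (-114 - 108)) = sqrt(2*I*sqrt(62) - 222) = sqrt(-222 + 2*I*sqrt(62))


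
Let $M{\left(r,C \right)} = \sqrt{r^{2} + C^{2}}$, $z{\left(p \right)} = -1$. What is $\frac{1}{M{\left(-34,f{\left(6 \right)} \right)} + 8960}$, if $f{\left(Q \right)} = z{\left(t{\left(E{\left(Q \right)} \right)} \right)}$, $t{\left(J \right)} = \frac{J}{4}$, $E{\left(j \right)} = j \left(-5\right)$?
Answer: $\frac{8960}{80280443} - \frac{\sqrt{1157}}{80280443} \approx 0.00011119$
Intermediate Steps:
$E{\left(j \right)} = - 5 j$
$t{\left(J \right)} = \frac{J}{4}$ ($t{\left(J \right)} = J \frac{1}{4} = \frac{J}{4}$)
$f{\left(Q \right)} = -1$
$M{\left(r,C \right)} = \sqrt{C^{2} + r^{2}}$
$\frac{1}{M{\left(-34,f{\left(6 \right)} \right)} + 8960} = \frac{1}{\sqrt{\left(-1\right)^{2} + \left(-34\right)^{2}} + 8960} = \frac{1}{\sqrt{1 + 1156} + 8960} = \frac{1}{\sqrt{1157} + 8960} = \frac{1}{8960 + \sqrt{1157}}$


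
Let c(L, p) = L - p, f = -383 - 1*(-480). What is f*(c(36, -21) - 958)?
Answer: -87397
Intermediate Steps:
f = 97 (f = -383 + 480 = 97)
f*(c(36, -21) - 958) = 97*((36 - 1*(-21)) - 958) = 97*((36 + 21) - 958) = 97*(57 - 958) = 97*(-901) = -87397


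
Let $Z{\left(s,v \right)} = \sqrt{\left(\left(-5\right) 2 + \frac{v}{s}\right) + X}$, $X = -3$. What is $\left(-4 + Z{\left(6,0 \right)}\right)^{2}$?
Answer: $\left(4 - i \sqrt{13}\right)^{2} \approx 3.0 - 28.844 i$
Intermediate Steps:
$Z{\left(s,v \right)} = \sqrt{-13 + \frac{v}{s}}$ ($Z{\left(s,v \right)} = \sqrt{\left(\left(-5\right) 2 + \frac{v}{s}\right) - 3} = \sqrt{\left(-10 + \frac{v}{s}\right) - 3} = \sqrt{-13 + \frac{v}{s}}$)
$\left(-4 + Z{\left(6,0 \right)}\right)^{2} = \left(-4 + \sqrt{-13 + \frac{0}{6}}\right)^{2} = \left(-4 + \sqrt{-13 + 0 \cdot \frac{1}{6}}\right)^{2} = \left(-4 + \sqrt{-13 + 0}\right)^{2} = \left(-4 + \sqrt{-13}\right)^{2} = \left(-4 + i \sqrt{13}\right)^{2}$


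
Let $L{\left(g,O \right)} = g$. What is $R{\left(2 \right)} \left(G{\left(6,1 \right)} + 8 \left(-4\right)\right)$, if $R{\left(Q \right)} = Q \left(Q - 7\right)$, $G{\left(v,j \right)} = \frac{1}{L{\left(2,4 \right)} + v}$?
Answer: $\frac{1275}{4} \approx 318.75$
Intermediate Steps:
$G{\left(v,j \right)} = \frac{1}{2 + v}$
$R{\left(Q \right)} = Q \left(-7 + Q\right)$
$R{\left(2 \right)} \left(G{\left(6,1 \right)} + 8 \left(-4\right)\right) = 2 \left(-7 + 2\right) \left(\frac{1}{2 + 6} + 8 \left(-4\right)\right) = 2 \left(-5\right) \left(\frac{1}{8} - 32\right) = - 10 \left(\frac{1}{8} - 32\right) = \left(-10\right) \left(- \frac{255}{8}\right) = \frac{1275}{4}$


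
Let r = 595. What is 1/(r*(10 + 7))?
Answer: 1/10115 ≈ 9.8863e-5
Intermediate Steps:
1/(r*(10 + 7)) = 1/(595*(10 + 7)) = 1/(595*17) = 1/10115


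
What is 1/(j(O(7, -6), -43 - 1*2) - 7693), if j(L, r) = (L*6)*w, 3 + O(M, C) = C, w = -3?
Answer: -1/7531 ≈ -0.00013278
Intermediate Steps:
O(M, C) = -3 + C
j(L, r) = -18*L (j(L, r) = (L*6)*(-3) = (6*L)*(-3) = -18*L)
1/(j(O(7, -6), -43 - 1*2) - 7693) = 1/(-18*(-3 - 6) - 7693) = 1/(-18*(-9) - 7693) = 1/(162 - 7693) = 1/(-7531) = -1/7531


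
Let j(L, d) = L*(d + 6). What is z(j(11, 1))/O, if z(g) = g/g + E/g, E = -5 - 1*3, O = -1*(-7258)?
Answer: 69/558866 ≈ 0.00012346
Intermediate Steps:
O = 7258
E = -8 (E = -5 - 3 = -8)
j(L, d) = L*(6 + d)
z(g) = 1 - 8/g (z(g) = g/g - 8/g = 1 - 8/g)
z(j(11, 1))/O = ((-8 + 11*(6 + 1))/((11*(6 + 1))))/7258 = ((-8 + 11*7)/((11*7)))*(1/7258) = ((-8 + 77)/77)*(1/7258) = ((1/77)*69)*(1/7258) = (69/77)*(1/7258) = 69/558866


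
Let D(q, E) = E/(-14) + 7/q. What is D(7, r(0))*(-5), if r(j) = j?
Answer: -5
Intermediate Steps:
D(q, E) = 7/q - E/14 (D(q, E) = E*(-1/14) + 7/q = -E/14 + 7/q = 7/q - E/14)
D(7, r(0))*(-5) = (7/7 - 1/14*0)*(-5) = (7*(⅐) + 0)*(-5) = (1 + 0)*(-5) = 1*(-5) = -5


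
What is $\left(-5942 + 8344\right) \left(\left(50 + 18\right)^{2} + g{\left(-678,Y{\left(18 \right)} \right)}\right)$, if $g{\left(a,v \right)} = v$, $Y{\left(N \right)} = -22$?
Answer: $11054004$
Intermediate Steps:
$\left(-5942 + 8344\right) \left(\left(50 + 18\right)^{2} + g{\left(-678,Y{\left(18 \right)} \right)}\right) = \left(-5942 + 8344\right) \left(\left(50 + 18\right)^{2} - 22\right) = 2402 \left(68^{2} - 22\right) = 2402 \left(4624 - 22\right) = 2402 \cdot 4602 = 11054004$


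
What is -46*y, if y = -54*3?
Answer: 7452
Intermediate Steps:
y = -162
-46*y = -46*(-162) = 7452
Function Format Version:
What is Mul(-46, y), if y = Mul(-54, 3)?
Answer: 7452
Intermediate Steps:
y = -162
Mul(-46, y) = Mul(-46, -162) = 7452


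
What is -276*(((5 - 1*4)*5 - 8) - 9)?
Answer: 3312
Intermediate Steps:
-276*(((5 - 1*4)*5 - 8) - 9) = -276*(((5 - 4)*5 - 8) - 9) = -276*((1*5 - 8) - 9) = -276*((5 - 8) - 9) = -276*(-3 - 9) = -276*(-12) = 3312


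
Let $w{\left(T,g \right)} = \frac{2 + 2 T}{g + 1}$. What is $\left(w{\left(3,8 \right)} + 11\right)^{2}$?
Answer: $\frac{11449}{81} \approx 141.35$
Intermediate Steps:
$w{\left(T,g \right)} = \frac{2 + 2 T}{1 + g}$
$\left(w{\left(3,8 \right)} + 11\right)^{2} = \left(\frac{2 \left(1 + 3\right)}{1 + 8} + 11\right)^{2} = \left(2 \cdot \frac{1}{9} \cdot 4 + 11\right)^{2} = \left(\frac{8}{9} + 11\right)^{2} = \left(\frac{107}{9}\right)^{2} = \frac{11449}{81}$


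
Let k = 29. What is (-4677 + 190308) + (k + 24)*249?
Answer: 198828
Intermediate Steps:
(-4677 + 190308) + (k + 24)*249 = (-4677 + 190308) + (29 + 24)*249 = 185631 + 53*249 = 185631 + 13197 = 198828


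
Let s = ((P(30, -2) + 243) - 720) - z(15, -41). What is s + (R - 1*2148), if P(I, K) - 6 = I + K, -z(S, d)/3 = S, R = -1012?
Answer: -3558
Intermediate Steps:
z(S, d) = -3*S
P(I, K) = 6 + I + K (P(I, K) = 6 + (I + K) = 6 + I + K)
s = -398 (s = (((6 + 30 - 2) + 243) - 720) - (-3)*15 = ((34 + 243) - 720) - 1*(-45) = (277 - 720) + 45 = -443 + 45 = -398)
s + (R - 1*2148) = -398 + (-1012 - 1*2148) = -398 + (-1012 - 2148) = -398 - 3160 = -3558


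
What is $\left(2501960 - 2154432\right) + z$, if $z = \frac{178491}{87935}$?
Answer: $\frac{30560053171}{87935} \approx 3.4753 \cdot 10^{5}$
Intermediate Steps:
$z = \frac{178491}{87935}$ ($z = 178491 \cdot \frac{1}{87935} = \frac{178491}{87935} \approx 2.0298$)
$\left(2501960 - 2154432\right) + z = \left(2501960 - 2154432\right) + \frac{178491}{87935} = 347528 + \frac{178491}{87935} = \frac{30560053171}{87935}$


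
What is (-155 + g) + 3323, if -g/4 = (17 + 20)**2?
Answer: -2308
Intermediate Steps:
g = -5476 (g = -4*(17 + 20)**2 = -4*37**2 = -4*1369 = -5476)
(-155 + g) + 3323 = (-155 - 5476) + 3323 = -5631 + 3323 = -2308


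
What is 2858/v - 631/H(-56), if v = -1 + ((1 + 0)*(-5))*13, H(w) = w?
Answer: -59201/1848 ≈ -32.035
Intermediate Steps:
v = -66 (v = -1 + (1*(-5))*13 = -1 - 5*13 = -1 - 65 = -66)
2858/v - 631/H(-56) = 2858/(-66) - 631/(-56) = 2858*(-1/66) - 631*(-1/56) = -1429/33 + 631/56 = -59201/1848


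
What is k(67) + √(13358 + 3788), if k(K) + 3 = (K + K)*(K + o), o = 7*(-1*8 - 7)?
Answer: -5095 + √17146 ≈ -4964.1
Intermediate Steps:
o = -105 (o = 7*(-8 - 7) = 7*(-15) = -105)
k(K) = -3 + 2*K*(-105 + K) (k(K) = -3 + (K + K)*(K - 105) = -3 + (2*K)*(-105 + K) = -3 + 2*K*(-105 + K))
k(67) + √(13358 + 3788) = (-3 - 210*67 + 2*67²) + √(13358 + 3788) = (-3 - 14070 + 2*4489) + √17146 = (-3 - 14070 + 8978) + √17146 = -5095 + √17146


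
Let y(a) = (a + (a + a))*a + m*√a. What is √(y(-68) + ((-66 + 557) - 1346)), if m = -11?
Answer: √(13017 - 22*I*√17) ≈ 114.09 - 0.3975*I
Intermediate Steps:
y(a) = -11*√a + 3*a² (y(a) = (a + (a + a))*a - 11*√a = (a + 2*a)*a - 11*√a = (3*a)*a - 11*√a = 3*a² - 11*√a = -11*√a + 3*a²)
√(y(-68) + ((-66 + 557) - 1346)) = √((-22*I*√17 + 3*(-68)²) + ((-66 + 557) - 1346)) = √((-22*I*√17 + 3*4624) + (491 - 1346)) = √((-22*I*√17 + 13872) - 855) = √((13872 - 22*I*√17) - 855) = √(13017 - 22*I*√17)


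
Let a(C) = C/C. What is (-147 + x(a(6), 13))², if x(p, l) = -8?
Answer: 24025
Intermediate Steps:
a(C) = 1
(-147 + x(a(6), 13))² = (-147 - 8)² = (-155)² = 24025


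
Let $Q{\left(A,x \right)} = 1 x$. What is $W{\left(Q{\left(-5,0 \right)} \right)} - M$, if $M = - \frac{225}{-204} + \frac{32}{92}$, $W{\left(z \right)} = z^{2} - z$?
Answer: $- \frac{2269}{1564} \approx -1.4508$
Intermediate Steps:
$Q{\left(A,x \right)} = x$
$M = \frac{2269}{1564}$ ($M = \left(-225\right) \left(- \frac{1}{204}\right) + 32 \cdot \frac{1}{92} = \frac{75}{68} + \frac{8}{23} = \frac{2269}{1564} \approx 1.4508$)
$W{\left(Q{\left(-5,0 \right)} \right)} - M = 0 \left(-1 + 0\right) - \frac{2269}{1564} = 0 \left(-1\right) - \frac{2269}{1564} = 0 - \frac{2269}{1564} = - \frac{2269}{1564}$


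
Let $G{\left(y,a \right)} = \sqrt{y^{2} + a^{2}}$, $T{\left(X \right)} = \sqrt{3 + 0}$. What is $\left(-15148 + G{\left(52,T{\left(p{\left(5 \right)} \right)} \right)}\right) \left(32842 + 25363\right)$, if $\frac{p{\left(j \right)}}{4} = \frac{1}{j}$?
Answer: $-881689340 + 58205 \sqrt{2707} \approx -8.7866 \cdot 10^{8}$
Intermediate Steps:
$p{\left(j \right)} = \frac{4}{j}$
$T{\left(X \right)} = \sqrt{3}$
$G{\left(y,a \right)} = \sqrt{a^{2} + y^{2}}$
$\left(-15148 + G{\left(52,T{\left(p{\left(5 \right)} \right)} \right)}\right) \left(32842 + 25363\right) = \left(-15148 + \sqrt{\left(\sqrt{3}\right)^{2} + 52^{2}}\right) \left(32842 + 25363\right) = \left(-15148 + \sqrt{3 + 2704}\right) 58205 = \left(-15148 + \sqrt{2707}\right) 58205 = -881689340 + 58205 \sqrt{2707}$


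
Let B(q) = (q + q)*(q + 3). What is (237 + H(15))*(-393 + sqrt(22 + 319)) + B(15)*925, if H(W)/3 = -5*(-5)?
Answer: 376884 + 312*sqrt(341) ≈ 3.8265e+5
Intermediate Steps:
H(W) = 75 (H(W) = 3*(-5*(-5)) = 3*25 = 75)
B(q) = 2*q*(3 + q) (B(q) = (2*q)*(3 + q) = 2*q*(3 + q))
(237 + H(15))*(-393 + sqrt(22 + 319)) + B(15)*925 = (237 + 75)*(-393 + sqrt(22 + 319)) + (2*15*(3 + 15))*925 = 312*(-393 + sqrt(341)) + (2*15*18)*925 = (-122616 + 312*sqrt(341)) + 540*925 = (-122616 + 312*sqrt(341)) + 499500 = 376884 + 312*sqrt(341)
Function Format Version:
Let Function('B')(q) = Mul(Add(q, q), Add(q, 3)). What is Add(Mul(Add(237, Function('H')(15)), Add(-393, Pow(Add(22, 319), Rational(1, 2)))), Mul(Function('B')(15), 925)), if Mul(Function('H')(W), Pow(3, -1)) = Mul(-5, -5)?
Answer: Add(376884, Mul(312, Pow(341, Rational(1, 2)))) ≈ 3.8265e+5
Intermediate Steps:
Function('H')(W) = 75 (Function('H')(W) = Mul(3, Mul(-5, -5)) = Mul(3, 25) = 75)
Function('B')(q) = Mul(2, q, Add(3, q)) (Function('B')(q) = Mul(Mul(2, q), Add(3, q)) = Mul(2, q, Add(3, q)))
Add(Mul(Add(237, Function('H')(15)), Add(-393, Pow(Add(22, 319), Rational(1, 2)))), Mul(Function('B')(15), 925)) = Add(Mul(Add(237, 75), Add(-393, Pow(Add(22, 319), Rational(1, 2)))), Mul(Mul(2, 15, Add(3, 15)), 925)) = Add(Mul(312, Add(-393, Pow(341, Rational(1, 2)))), Mul(Mul(2, 15, 18), 925)) = Add(Add(-122616, Mul(312, Pow(341, Rational(1, 2)))), Mul(540, 925)) = Add(Add(-122616, Mul(312, Pow(341, Rational(1, 2)))), 499500) = Add(376884, Mul(312, Pow(341, Rational(1, 2))))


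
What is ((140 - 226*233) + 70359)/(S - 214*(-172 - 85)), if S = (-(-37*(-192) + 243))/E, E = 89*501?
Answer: 265170783/817432825 ≈ 0.32439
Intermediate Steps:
E = 44589
S = -2449/14863 (S = -(-37*(-192) + 243)/44589 = -(7104 + 243)*(1/44589) = -1*7347*(1/44589) = -7347*1/44589 = -2449/14863 ≈ -0.16477)
((140 - 226*233) + 70359)/(S - 214*(-172 - 85)) = ((140 - 226*233) + 70359)/(-2449/14863 - 214*(-172 - 85)) = ((140 - 52658) + 70359)/(-2449/14863 - 214*(-257)) = (-52518 + 70359)/(-2449/14863 + 54998) = 17841/(817432825/14863) = 17841*(14863/817432825) = 265170783/817432825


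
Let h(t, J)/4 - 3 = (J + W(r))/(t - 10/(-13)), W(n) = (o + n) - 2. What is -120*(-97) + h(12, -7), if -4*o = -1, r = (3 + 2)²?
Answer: 1935077/166 ≈ 11657.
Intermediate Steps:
r = 25 (r = 5² = 25)
o = ¼ (o = -¼*(-1) = ¼ ≈ 0.25000)
W(n) = -7/4 + n (W(n) = (¼ + n) - 2 = -7/4 + n)
h(t, J) = 12 + 4*(93/4 + J)/(10/13 + t) (h(t, J) = 12 + 4*((J + (-7/4 + 25))/(t - 10/(-13))) = 12 + 4*((J + 93/4)/(t - 10*(-1/13))) = 12 + 4*((93/4 + J)/(t + 10/13)) = 12 + 4*((93/4 + J)/(10/13 + t)) = 12 + 4*(93/4 + J)/(10/13 + t))
-120*(-97) + h(12, -7) = -120*(-97) + (1329 + 52*(-7) + 156*12)/(10 + 13*12) = 11640 + (1329 - 364 + 1872)/(10 + 156) = 11640 + 2837/166 = 1935077/166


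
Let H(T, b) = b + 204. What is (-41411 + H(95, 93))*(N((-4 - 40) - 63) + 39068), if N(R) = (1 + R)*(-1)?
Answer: -1610599836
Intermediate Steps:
H(T, b) = 204 + b
N(R) = -1 - R
(-41411 + H(95, 93))*(N((-4 - 40) - 63) + 39068) = (-41411 + (204 + 93))*((-1 - ((-4 - 40) - 63)) + 39068) = (-41411 + 297)*((-1 - (-44 - 63)) + 39068) = -41114*((-1 - 1*(-107)) + 39068) = -41114*((-1 + 107) + 39068) = -41114*(106 + 39068) = -41114*39174 = -1610599836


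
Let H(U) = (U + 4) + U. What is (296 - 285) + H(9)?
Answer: 33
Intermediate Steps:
H(U) = 4 + 2*U (H(U) = (4 + U) + U = 4 + 2*U)
(296 - 285) + H(9) = (296 - 285) + (4 + 2*9) = 11 + (4 + 18) = 11 + 22 = 33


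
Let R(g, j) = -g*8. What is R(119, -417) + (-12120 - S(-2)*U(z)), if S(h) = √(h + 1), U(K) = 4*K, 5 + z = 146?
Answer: -13072 - 564*I ≈ -13072.0 - 564.0*I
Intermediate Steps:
z = 141 (z = -5 + 146 = 141)
S(h) = √(1 + h)
R(g, j) = -8*g
R(119, -417) + (-12120 - S(-2)*U(z)) = -8*119 + (-12120 - √(1 - 2)*4*141) = -952 + (-12120 - √(-1)*564) = -952 + (-12120 - I*564) = -952 + (-12120 - 564*I) = -13072 - 564*I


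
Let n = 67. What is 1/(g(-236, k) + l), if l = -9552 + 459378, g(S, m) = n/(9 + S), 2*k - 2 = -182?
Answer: 227/102110435 ≈ 2.2231e-6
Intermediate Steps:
k = -90 (k = 1 + (½)*(-182) = 1 - 91 = -90)
g(S, m) = 67/(9 + S)
l = 449826
1/(g(-236, k) + l) = 1/(67/(9 - 236) + 449826) = 1/(67/(-227) + 449826) = 1/(67*(-1/227) + 449826) = 1/(-67/227 + 449826) = 1/(102110435/227) = 227/102110435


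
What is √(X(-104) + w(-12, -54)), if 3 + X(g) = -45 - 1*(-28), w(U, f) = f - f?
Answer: 2*I*√5 ≈ 4.4721*I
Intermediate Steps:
w(U, f) = 0
X(g) = -20 (X(g) = -3 + (-45 - 1*(-28)) = -3 + (-45 + 28) = -3 - 17 = -20)
√(X(-104) + w(-12, -54)) = √(-20 + 0) = √(-20) = 2*I*√5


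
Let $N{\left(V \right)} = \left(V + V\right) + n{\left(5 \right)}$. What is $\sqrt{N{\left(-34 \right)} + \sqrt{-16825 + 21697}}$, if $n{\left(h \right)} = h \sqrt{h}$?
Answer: $\sqrt{-68 + 2 \sqrt{1218} + 5 \sqrt{5}} \approx 3.6028$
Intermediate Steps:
$n{\left(h \right)} = h^{\frac{3}{2}}$
$N{\left(V \right)} = 2 V + 5 \sqrt{5}$ ($N{\left(V \right)} = \left(V + V\right) + 5^{\frac{3}{2}} = 2 V + 5 \sqrt{5}$)
$\sqrt{N{\left(-34 \right)} + \sqrt{-16825 + 21697}} = \sqrt{\left(2 \left(-34\right) + 5 \sqrt{5}\right) + \sqrt{-16825 + 21697}} = \sqrt{\left(-68 + 5 \sqrt{5}\right) + \sqrt{4872}} = \sqrt{\left(-68 + 5 \sqrt{5}\right) + 2 \sqrt{1218}} = \sqrt{-68 + 2 \sqrt{1218} + 5 \sqrt{5}}$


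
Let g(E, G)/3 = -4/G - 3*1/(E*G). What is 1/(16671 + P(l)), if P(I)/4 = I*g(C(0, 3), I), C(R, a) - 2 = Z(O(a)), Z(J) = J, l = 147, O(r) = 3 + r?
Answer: 2/33237 ≈ 6.0174e-5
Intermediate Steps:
C(R, a) = 5 + a (C(R, a) = 2 + (3 + a) = 5 + a)
g(E, G) = -12/G - 9/(E*G) (g(E, G) = 3*(-4/G - 3*1/(E*G)) = 3*(-4/G - 3/(E*G)) = -12/G - 9/(E*G))
P(I) = -105/2 (P(I) = 4*(I*(3*(-3 - 4*(5 + 3))/((5 + 3)*I))) = 4*(I*(3*(-3 - 4*8)/(8*I))) = 4*(I*(3*(1/8)*(-3 - 32)/I)) = 4*(I*(3*(1/8)*(-35)/I)) = 4*(I*(-105/(8*I))) = 4*(-105/8) = -105/2)
1/(16671 + P(l)) = 1/(16671 - 105/2) = 1/(33237/2) = 2/33237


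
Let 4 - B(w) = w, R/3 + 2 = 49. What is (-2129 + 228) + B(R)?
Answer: -2038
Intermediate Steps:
R = 141 (R = -6 + 3*49 = -6 + 147 = 141)
B(w) = 4 - w
(-2129 + 228) + B(R) = (-2129 + 228) + (4 - 1*141) = -1901 + (4 - 141) = -1901 - 137 = -2038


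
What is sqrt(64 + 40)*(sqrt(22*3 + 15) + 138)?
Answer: 294*sqrt(26) ≈ 1499.1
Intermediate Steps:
sqrt(64 + 40)*(sqrt(22*3 + 15) + 138) = sqrt(104)*(sqrt(66 + 15) + 138) = (2*sqrt(26))*(sqrt(81) + 138) = (2*sqrt(26))*(9 + 138) = (2*sqrt(26))*147 = 294*sqrt(26)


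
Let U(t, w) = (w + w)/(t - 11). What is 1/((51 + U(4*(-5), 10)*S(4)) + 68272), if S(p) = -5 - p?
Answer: 31/2118193 ≈ 1.4635e-5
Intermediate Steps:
U(t, w) = 2*w/(-11 + t) (U(t, w) = (2*w)/(-11 + t) = 2*w/(-11 + t))
1/((51 + U(4*(-5), 10)*S(4)) + 68272) = 1/((51 + (2*10/(-11 + 4*(-5)))*(-5 - 1*4)) + 68272) = 1/((51 + (2*10/(-11 - 20))*(-5 - 4)) + 68272) = 1/((51 + (2*10/(-31))*(-9)) + 68272) = 1/((51 + (2*10*(-1/31))*(-9)) + 68272) = 1/((51 - 20/31*(-9)) + 68272) = 1/((51 + 180/31) + 68272) = 1/(1761/31 + 68272) = 1/(2118193/31) = 31/2118193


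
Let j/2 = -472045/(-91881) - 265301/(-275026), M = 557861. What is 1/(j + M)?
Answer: 12634831953/7048634188901884 ≈ 1.7925e-6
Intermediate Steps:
j = 154200769351/12634831953 (j = 2*(-472045/(-91881) - 265301/(-275026)) = 2*(-472045*(-1/91881) - 265301*(-1/275026)) = 2*(472045/91881 + 265301/275026) = 2*(154200769351/25269663906) = 154200769351/12634831953 ≈ 12.204)
1/(j + M) = 1/(154200769351/12634831953 + 557861) = 1/(7048634188901884/12634831953) = 12634831953/7048634188901884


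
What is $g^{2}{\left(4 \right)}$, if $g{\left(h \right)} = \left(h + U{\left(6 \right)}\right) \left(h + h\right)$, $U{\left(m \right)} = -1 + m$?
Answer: $5184$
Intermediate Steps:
$g{\left(h \right)} = 2 h \left(5 + h\right)$ ($g{\left(h \right)} = \left(h + \left(-1 + 6\right)\right) \left(h + h\right) = \left(h + 5\right) 2 h = \left(5 + h\right) 2 h = 2 h \left(5 + h\right)$)
$g^{2}{\left(4 \right)} = \left(2 \cdot 4 \left(5 + 4\right)\right)^{2} = \left(2 \cdot 4 \cdot 9\right)^{2} = 72^{2} = 5184$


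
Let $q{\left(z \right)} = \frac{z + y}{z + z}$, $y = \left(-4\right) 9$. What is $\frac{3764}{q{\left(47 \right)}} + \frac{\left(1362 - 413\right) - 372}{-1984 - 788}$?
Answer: $\frac{89161055}{2772} \approx 32165.0$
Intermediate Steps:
$y = -36$
$q{\left(z \right)} = \frac{-36 + z}{2 z}$ ($q{\left(z \right)} = \frac{z - 36}{z + z} = \frac{-36 + z}{2 z}$)
$\frac{3764}{q{\left(47 \right)}} + \frac{\left(1362 - 413\right) - 372}{-1984 - 788} = \frac{3764}{\frac{1}{2} \cdot \frac{1}{47} \left(-36 + 47\right)} + \frac{\left(1362 - 413\right) - 372}{-1984 - 788} = \frac{3764}{\frac{1}{2} \cdot \frac{1}{47} \cdot 11} + \frac{949 - 372}{-2772} = \frac{3764}{\frac{11}{94}} + 577 \left(- \frac{1}{2772}\right) = 3764 \cdot \frac{94}{11} - \frac{577}{2772} = \frac{353816}{11} - \frac{577}{2772} = \frac{89161055}{2772}$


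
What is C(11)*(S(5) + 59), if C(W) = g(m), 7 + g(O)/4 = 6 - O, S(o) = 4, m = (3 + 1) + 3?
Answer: -2016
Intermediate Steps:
m = 7 (m = 4 + 3 = 7)
g(O) = -4 - 4*O (g(O) = -28 + 4*(6 - O) = -28 + (24 - 4*O) = -4 - 4*O)
C(W) = -32 (C(W) = -4 - 4*7 = -4 - 28 = -32)
C(11)*(S(5) + 59) = -32*(4 + 59) = -32*63 = -2016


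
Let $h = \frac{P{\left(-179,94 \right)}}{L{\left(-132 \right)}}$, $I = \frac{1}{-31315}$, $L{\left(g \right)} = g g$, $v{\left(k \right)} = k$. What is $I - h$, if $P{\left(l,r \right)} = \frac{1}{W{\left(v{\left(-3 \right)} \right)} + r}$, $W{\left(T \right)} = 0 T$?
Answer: $- \frac{1669171}{51289460640} \approx -3.2544 \cdot 10^{-5}$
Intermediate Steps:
$W{\left(T \right)} = 0$
$P{\left(l,r \right)} = \frac{1}{r}$ ($P{\left(l,r \right)} = \frac{1}{0 + r} = \frac{1}{r}$)
$L{\left(g \right)} = g^{2}$
$I = - \frac{1}{31315} \approx -3.1934 \cdot 10^{-5}$
$h = \frac{1}{1637856}$ ($h = \frac{1}{94 \left(-132\right)^{2}} = \frac{1}{94 \cdot 17424} = \frac{1}{94} \cdot \frac{1}{17424} = \frac{1}{1637856} \approx 6.1055 \cdot 10^{-7}$)
$I - h = - \frac{1}{31315} - \frac{1}{1637856} = - \frac{1669171}{51289460640}$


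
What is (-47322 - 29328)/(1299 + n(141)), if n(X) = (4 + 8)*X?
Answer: -25550/997 ≈ -25.627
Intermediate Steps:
n(X) = 12*X
(-47322 - 29328)/(1299 + n(141)) = (-47322 - 29328)/(1299 + 12*141) = -76650/(1299 + 1692) = -76650/2991 = -76650*1/2991 = -25550/997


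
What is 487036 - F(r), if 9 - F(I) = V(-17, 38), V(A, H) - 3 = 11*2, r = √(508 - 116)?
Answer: 487052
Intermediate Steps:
r = 14*√2 (r = √392 = 14*√2 ≈ 19.799)
V(A, H) = 25 (V(A, H) = 3 + 11*2 = 3 + 22 = 25)
F(I) = -16 (F(I) = 9 - 1*25 = 9 - 25 = -16)
487036 - F(r) = 487036 - 1*(-16) = 487036 + 16 = 487052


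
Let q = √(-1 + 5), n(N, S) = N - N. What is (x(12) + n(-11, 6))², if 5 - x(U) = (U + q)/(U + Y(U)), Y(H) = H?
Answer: 2809/144 ≈ 19.507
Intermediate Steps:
n(N, S) = 0
q = 2 (q = √4 = 2)
x(U) = 5 - (2 + U)/(2*U) (x(U) = 5 - (U + 2)/(U + U) = 5 - (2 + U)/(2*U))
(x(12) + n(-11, 6))² = ((9/2 - 1/12) + 0)² = (53/12 + 0)² = (53/12)² = 2809/144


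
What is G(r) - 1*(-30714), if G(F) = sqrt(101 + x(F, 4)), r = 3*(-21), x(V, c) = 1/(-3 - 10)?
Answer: 30714 + 4*sqrt(1066)/13 ≈ 30724.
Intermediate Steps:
x(V, c) = -1/13 (x(V, c) = 1/(-13) = -1/13)
r = -63
G(F) = 4*sqrt(1066)/13 (G(F) = sqrt(101 - 1/13) = sqrt(1312/13) = 4*sqrt(1066)/13)
G(r) - 1*(-30714) = 4*sqrt(1066)/13 - 1*(-30714) = 4*sqrt(1066)/13 + 30714 = 30714 + 4*sqrt(1066)/13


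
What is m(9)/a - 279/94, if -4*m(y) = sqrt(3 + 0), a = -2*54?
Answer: -279/94 + sqrt(3)/432 ≈ -2.9641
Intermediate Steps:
a = -108
m(y) = -sqrt(3)/4 (m(y) = -sqrt(3 + 0)/4 = -sqrt(3)/4)
m(9)/a - 279/94 = -sqrt(3)/4/(-108) - 279/94 = -sqrt(3)/4*(-1/108) - 279*1/94 = sqrt(3)/432 - 279/94 = -279/94 + sqrt(3)/432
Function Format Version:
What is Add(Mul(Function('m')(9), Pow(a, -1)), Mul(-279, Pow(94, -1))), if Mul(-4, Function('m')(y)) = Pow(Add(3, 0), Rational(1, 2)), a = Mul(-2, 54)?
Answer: Add(Rational(-279, 94), Mul(Rational(1, 432), Pow(3, Rational(1, 2)))) ≈ -2.9641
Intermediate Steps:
a = -108
Function('m')(y) = Mul(Rational(-1, 4), Pow(3, Rational(1, 2))) (Function('m')(y) = Mul(Rational(-1, 4), Pow(Add(3, 0), Rational(1, 2))) = Mul(Rational(-1, 4), Pow(3, Rational(1, 2))))
Add(Mul(Function('m')(9), Pow(a, -1)), Mul(-279, Pow(94, -1))) = Add(Mul(Mul(Rational(-1, 4), Pow(3, Rational(1, 2))), Pow(-108, -1)), Mul(-279, Pow(94, -1))) = Add(Mul(Mul(Rational(-1, 4), Pow(3, Rational(1, 2))), Rational(-1, 108)), Mul(-279, Rational(1, 94))) = Add(Mul(Rational(1, 432), Pow(3, Rational(1, 2))), Rational(-279, 94)) = Add(Rational(-279, 94), Mul(Rational(1, 432), Pow(3, Rational(1, 2))))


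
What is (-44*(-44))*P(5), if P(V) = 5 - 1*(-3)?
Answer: 15488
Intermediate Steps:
P(V) = 8 (P(V) = 5 + 3 = 8)
(-44*(-44))*P(5) = -44*(-44)*8 = 1936*8 = 15488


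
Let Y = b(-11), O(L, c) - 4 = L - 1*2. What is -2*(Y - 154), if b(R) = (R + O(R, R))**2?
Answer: -492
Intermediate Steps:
O(L, c) = 2 + L (O(L, c) = 4 + (L - 1*2) = 4 + (L - 2) = 4 + (-2 + L) = 2 + L)
b(R) = (2 + 2*R)**2 (b(R) = (R + (2 + R))**2 = (2 + 2*R)**2)
Y = 400 (Y = 4*(1 - 11)**2 = 4*(-10)**2 = 4*100 = 400)
-2*(Y - 154) = -2*(400 - 154) = -2*246 = -492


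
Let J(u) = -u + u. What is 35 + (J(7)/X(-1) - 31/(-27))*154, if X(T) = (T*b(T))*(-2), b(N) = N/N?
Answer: 5719/27 ≈ 211.81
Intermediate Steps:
b(N) = 1
J(u) = 0
X(T) = -2*T (X(T) = (T*1)*(-2) = T*(-2) = -2*T)
35 + (J(7)/X(-1) - 31/(-27))*154 = 35 + (0/((-2*(-1))) - 31/(-27))*154 = 35 + (0/2 - 31*(-1/27))*154 = 35 + (0*(½) + 31/27)*154 = 35 + (0 + 31/27)*154 = 35 + (31/27)*154 = 35 + 4774/27 = 5719/27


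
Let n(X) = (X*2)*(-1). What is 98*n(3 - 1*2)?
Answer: -196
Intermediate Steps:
n(X) = -2*X (n(X) = (2*X)*(-1) = -2*X)
98*n(3 - 1*2) = 98*(-2*(3 - 1*2)) = 98*(-2*(3 - 2)) = 98*(-2*1) = 98*(-2) = -196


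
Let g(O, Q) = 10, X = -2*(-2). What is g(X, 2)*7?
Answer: 70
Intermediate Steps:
X = 4
g(X, 2)*7 = 10*7 = 70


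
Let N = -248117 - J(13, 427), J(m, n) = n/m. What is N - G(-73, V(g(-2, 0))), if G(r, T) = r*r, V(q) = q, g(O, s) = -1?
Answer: -3295225/13 ≈ -2.5348e+5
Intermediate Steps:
G(r, T) = r²
N = -3225948/13 (N = -248117 - 427/13 = -3225948/13 ≈ -2.4815e+5)
N - G(-73, V(g(-2, 0))) = -3225948/13 - 1*(-73)² = -3225948/13 - 1*5329 = -3225948/13 - 5329 = -3295225/13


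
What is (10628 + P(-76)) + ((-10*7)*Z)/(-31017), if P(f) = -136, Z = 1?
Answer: 46490062/4431 ≈ 10492.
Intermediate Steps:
(10628 + P(-76)) + ((-10*7)*Z)/(-31017) = (10628 - 136) + (-10*7*1)/(-31017) = 10492 - 70*1*(-1/31017) = 10492 - 70*(-1/31017) = 10492 + 10/4431 = 46490062/4431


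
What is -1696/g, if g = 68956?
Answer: -424/17239 ≈ -0.024595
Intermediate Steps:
-1696/g = -1696/68956 = -1696*1/68956 = -424/17239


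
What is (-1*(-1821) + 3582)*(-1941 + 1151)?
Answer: -4268370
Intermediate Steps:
(-1*(-1821) + 3582)*(-1941 + 1151) = (1821 + 3582)*(-790) = 5403*(-790) = -4268370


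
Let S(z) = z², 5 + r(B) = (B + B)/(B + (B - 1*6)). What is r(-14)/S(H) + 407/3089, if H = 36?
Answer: 8747705/68056848 ≈ 0.12854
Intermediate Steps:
r(B) = -5 + 2*B/(-6 + 2*B) (r(B) = -5 + (B + B)/(B + (B - 1*6)) = -5 + (2*B)/(B + (B - 6)) = -5 + (2*B)/(B + (-6 + B)) = -5 + (2*B)/(-6 + 2*B) = -5 + 2*B/(-6 + 2*B))
r(-14)/S(H) + 407/3089 = ((15 - 4*(-14))/(-3 - 14))/(36²) + 407/3089 = ((15 + 56)/(-17))/1296 + 407*(1/3089) = -1/17*71*(1/1296) + 407/3089 = -71/17*1/1296 + 407/3089 = -71/22032 + 407/3089 = 8747705/68056848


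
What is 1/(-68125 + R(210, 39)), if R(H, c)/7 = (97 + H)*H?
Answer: 1/383165 ≈ 2.6098e-6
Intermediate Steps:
R(H, c) = 7*H*(97 + H) (R(H, c) = 7*((97 + H)*H) = 7*(H*(97 + H)) = 7*H*(97 + H))
1/(-68125 + R(210, 39)) = 1/(-68125 + 7*210*(97 + 210)) = 1/(-68125 + 7*210*307) = 1/(-68125 + 451290) = 1/383165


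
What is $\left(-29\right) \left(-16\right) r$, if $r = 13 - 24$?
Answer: $-5104$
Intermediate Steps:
$r = -11$ ($r = 13 - 24 = -11$)
$\left(-29\right) \left(-16\right) r = \left(-29\right) \left(-16\right) \left(-11\right) = 464 \left(-11\right) = -5104$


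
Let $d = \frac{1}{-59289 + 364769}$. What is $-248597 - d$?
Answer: $- \frac{75941411561}{305480} \approx -2.486 \cdot 10^{5}$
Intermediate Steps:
$d = \frac{1}{305480} \approx 3.2735 \cdot 10^{-6}$
$-248597 - d = -248597 - \frac{1}{305480} = - \frac{75941411561}{305480}$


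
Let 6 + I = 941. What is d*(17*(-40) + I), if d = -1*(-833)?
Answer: 212415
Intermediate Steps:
I = 935 (I = -6 + 941 = 935)
d = 833
d*(17*(-40) + I) = 833*(17*(-40) + 935) = 833*(-680 + 935) = 833*255 = 212415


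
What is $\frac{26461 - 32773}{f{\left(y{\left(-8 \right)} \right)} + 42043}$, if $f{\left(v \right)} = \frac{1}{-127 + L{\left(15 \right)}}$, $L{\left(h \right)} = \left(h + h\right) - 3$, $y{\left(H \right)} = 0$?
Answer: $- \frac{210400}{1401433} \approx -0.15013$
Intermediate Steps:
$L{\left(h \right)} = -3 + 2 h$ ($L{\left(h \right)} = 2 h - 3 = -3 + 2 h$)
$f{\left(v \right)} = - \frac{1}{100}$ ($f{\left(v \right)} = \frac{1}{-127 + \left(-3 + 2 \cdot 15\right)} = \frac{1}{-127 + \left(-3 + 30\right)} = \frac{1}{-127 + 27} = \frac{1}{-100} = - \frac{1}{100}$)
$\frac{26461 - 32773}{f{\left(y{\left(-8 \right)} \right)} + 42043} = \frac{26461 - 32773}{- \frac{1}{100} + 42043} = - \frac{6312}{\frac{4204299}{100}} = \left(-6312\right) \frac{100}{4204299} = - \frac{210400}{1401433}$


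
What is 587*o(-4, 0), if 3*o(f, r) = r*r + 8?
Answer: 4696/3 ≈ 1565.3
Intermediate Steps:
o(f, r) = 8/3 + r²/3 (o(f, r) = (r*r + 8)/3 = (r² + 8)/3 = (8 + r²)/3 = 8/3 + r²/3)
587*o(-4, 0) = 587*(8/3 + (⅓)*0²) = 587*(8/3 + (⅓)*0) = 587*(8/3 + 0) = 587*(8/3) = 4696/3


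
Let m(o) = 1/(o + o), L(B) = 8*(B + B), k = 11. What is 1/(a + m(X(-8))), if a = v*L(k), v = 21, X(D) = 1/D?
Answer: 1/3692 ≈ 0.00027086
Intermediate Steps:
L(B) = 16*B (L(B) = 8*(2*B) = 16*B)
m(o) = 1/(2*o)
a = 3696 (a = 21*(16*11) = 21*176 = 3696)
1/(a + m(X(-8))) = 1/(3696 + 1/(2*(1/(-8)))) = 1/(3696 + 1/(2*(-⅛))) = 1/(3696 + (½)*(-8)) = 1/(3696 - 4) = 1/3692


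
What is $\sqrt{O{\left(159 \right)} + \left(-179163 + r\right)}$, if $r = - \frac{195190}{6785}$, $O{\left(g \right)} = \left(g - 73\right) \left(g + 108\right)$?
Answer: $\frac{i \sqrt{287689149815}}{1357} \approx 395.26 i$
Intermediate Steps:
$O{\left(g \right)} = \left(-73 + g\right) \left(108 + g\right)$
$r = - \frac{39038}{1357}$ ($r = \left(-195190\right) \frac{1}{6785} = - \frac{39038}{1357} \approx -28.768$)
$\sqrt{O{\left(159 \right)} + \left(-179163 + r\right)} = \sqrt{\left(-7884 + 159^{2} + 35 \cdot 159\right) - \frac{243163229}{1357}} = \sqrt{\left(-7884 + 25281 + 5565\right) - \frac{243163229}{1357}} = \sqrt{22962 - \frac{243163229}{1357}} = \sqrt{- \frac{212003795}{1357}} = \frac{i \sqrt{287689149815}}{1357}$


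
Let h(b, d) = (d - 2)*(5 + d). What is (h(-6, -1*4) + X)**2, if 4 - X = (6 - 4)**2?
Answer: 36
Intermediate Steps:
h(b, d) = (-2 + d)*(5 + d)
X = 0 (X = 4 - (6 - 4)**2 = 4 - 1*2**2 = 4 - 1*4 = 4 - 4 = 0)
(h(-6, -1*4) + X)**2 = ((-10 + (-1*4)**2 + 3*(-1*4)) + 0)**2 = ((-10 + (-4)**2 + 3*(-4)) + 0)**2 = ((-10 + 16 - 12) + 0)**2 = (-6 + 0)**2 = (-6)**2 = 36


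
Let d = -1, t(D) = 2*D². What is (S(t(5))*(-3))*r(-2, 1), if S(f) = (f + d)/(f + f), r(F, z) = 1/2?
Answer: -147/200 ≈ -0.73500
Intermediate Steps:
r(F, z) = ½
S(f) = (-1 + f)/(2*f) (S(f) = (f - 1)/(f + f) = (-1 + f)/((2*f)) = (-1 + f)*(1/(2*f)) = (-1 + f)/(2*f))
(S(t(5))*(-3))*r(-2, 1) = (((-1 + 2*5²)/(2*((2*5²))))*(-3))*(½) = (((-1 + 2*25)/(2*((2*25))))*(-3))*(½) = (((½)*(-1 + 50)/50)*(-3))*(½) = (((½)*(1/50)*49)*(-3))*(½) = ((49/100)*(-3))*(½) = -147/100*½ = -147/200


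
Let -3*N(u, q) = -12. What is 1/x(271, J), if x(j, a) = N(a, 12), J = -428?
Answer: 1/4 ≈ 0.25000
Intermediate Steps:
N(u, q) = 4 (N(u, q) = -1/3*(-12) = 4)
x(j, a) = 4
1/x(271, J) = 1/4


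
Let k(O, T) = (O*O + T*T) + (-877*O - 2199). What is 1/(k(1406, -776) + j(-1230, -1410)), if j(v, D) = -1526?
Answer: 1/1342225 ≈ 7.4503e-7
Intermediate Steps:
k(O, T) = -2199 + O² + T² - 877*O (k(O, T) = (O² + T²) + (-2199 - 877*O) = -2199 + O² + T² - 877*O)
1/(k(1406, -776) + j(-1230, -1410)) = 1/((-2199 + 1406² + (-776)² - 877*1406) - 1526) = 1/((-2199 + 1976836 + 602176 - 1233062) - 1526) = 1/(1343751 - 1526) = 1/1342225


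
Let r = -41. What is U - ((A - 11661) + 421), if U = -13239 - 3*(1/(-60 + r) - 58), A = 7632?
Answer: -955154/101 ≈ -9457.0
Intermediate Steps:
U = -1319562/101 (U = -13239 - 3*(1/(-60 - 41) - 58) = -13239 - 3*(1/(-101) - 58) = -13239 - 3*(-1/101 - 58) = -13239 - 3*(-5859)/101 = -13239 - 1*(-17577/101) = -13239 + 17577/101 = -1319562/101 ≈ -13065.)
U - ((A - 11661) + 421) = -1319562/101 - ((7632 - 11661) + 421) = -1319562/101 - (-4029 + 421) = -1319562/101 - 1*(-3608) = -1319562/101 + 3608 = -955154/101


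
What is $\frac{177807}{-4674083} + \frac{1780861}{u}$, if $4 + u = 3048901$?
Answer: $\frac{7781776896584}{14250797636451} \approx 0.54606$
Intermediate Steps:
$u = 3048897$ ($u = -4 + 3048901 = 3048897$)
$\frac{177807}{-4674083} + \frac{1780861}{u} = \frac{177807}{-4674083} + \frac{1780861}{3048897} = 177807 \left(- \frac{1}{4674083}\right) + 1780861 \cdot \frac{1}{3048897} = - \frac{177807}{4674083} + \frac{1780861}{3048897} = \frac{7781776896584}{14250797636451}$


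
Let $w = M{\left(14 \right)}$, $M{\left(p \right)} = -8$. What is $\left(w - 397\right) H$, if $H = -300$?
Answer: $121500$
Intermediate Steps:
$w = -8$
$\left(w - 397\right) H = \left(-8 - 397\right) \left(-300\right) = \left(-405\right) \left(-300\right) = 121500$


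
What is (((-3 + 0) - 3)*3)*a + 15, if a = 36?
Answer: -633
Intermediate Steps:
(((-3 + 0) - 3)*3)*a + 15 = (((-3 + 0) - 3)*3)*36 + 15 = ((-3 - 3)*3)*36 + 15 = -6*3*36 + 15 = -18*36 + 15 = -648 + 15 = -633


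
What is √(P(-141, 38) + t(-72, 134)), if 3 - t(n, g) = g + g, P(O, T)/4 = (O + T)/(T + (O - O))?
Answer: I*√99579/19 ≈ 16.608*I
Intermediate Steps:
P(O, T) = 4*(O + T)/T (P(O, T) = 4*((O + T)/(T + (O - O))) = 4*((O + T)/(T + 0)) = 4*((O + T)/T) = 4*(O + T)/T)
t(n, g) = 3 - 2*g (t(n, g) = 3 - (g + g) = 3 - 2*g)
√(P(-141, 38) + t(-72, 134)) = √((4 + 4*(-141)/38) + (3 - 2*134)) = √((4 + 4*(-141)*(1/38)) + (3 - 268)) = √((4 - 282/19) - 265) = √(-206/19 - 265) = √(-5241/19) = I*√99579/19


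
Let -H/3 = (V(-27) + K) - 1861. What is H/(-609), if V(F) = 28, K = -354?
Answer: -2187/203 ≈ -10.773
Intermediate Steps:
H = 6561 (H = -3*((28 - 354) - 1861) = -3*(-326 - 1861) = -3*(-2187) = 6561)
H/(-609) = 6561/(-609) = 6561*(-1/609) = -2187/203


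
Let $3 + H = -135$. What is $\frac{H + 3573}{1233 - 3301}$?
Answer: $- \frac{3435}{2068} \approx -1.661$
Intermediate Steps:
$H = -138$ ($H = -3 - 135 = -138$)
$\frac{H + 3573}{1233 - 3301} = \frac{-138 + 3573}{1233 - 3301} = \frac{3435}{-2068} = 3435 \left(- \frac{1}{2068}\right) = - \frac{3435}{2068}$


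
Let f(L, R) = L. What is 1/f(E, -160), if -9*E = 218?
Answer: -9/218 ≈ -0.041284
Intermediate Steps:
E = -218/9 (E = -⅑*218 = -218/9 ≈ -24.222)
1/f(E, -160) = 1/(-218/9) = -9/218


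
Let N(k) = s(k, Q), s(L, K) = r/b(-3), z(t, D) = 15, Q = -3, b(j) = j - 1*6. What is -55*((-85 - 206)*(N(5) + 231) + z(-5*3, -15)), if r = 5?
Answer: 11062315/3 ≈ 3.6874e+6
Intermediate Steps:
b(j) = -6 + j (b(j) = j - 6 = -6 + j)
s(L, K) = -5/9 (s(L, K) = 5/(-6 - 3) = 5/(-9) = 5*(-⅑) = -5/9)
N(k) = -5/9
-55*((-85 - 206)*(N(5) + 231) + z(-5*3, -15)) = -55*((-85 - 206)*(-5/9 + 231) + 15) = -55*(-291*2074/9 + 15) = -55*(-201178/3 + 15) = -55*(-201133/3) = 11062315/3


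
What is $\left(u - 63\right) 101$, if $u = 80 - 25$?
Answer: $-808$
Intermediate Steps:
$u = 55$
$\left(u - 63\right) 101 = \left(55 - 63\right) 101 = \left(-8\right) 101 = -808$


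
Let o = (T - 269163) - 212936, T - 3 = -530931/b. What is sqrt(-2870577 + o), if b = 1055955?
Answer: 3*I*sqrt(46152694912524530)/351985 ≈ 1831.0*I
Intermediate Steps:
T = 878978/351985 (T = 3 - 530931/1055955 = 3 - 530931*1/1055955 = 3 - 176977/351985 = 878978/351985 ≈ 2.4972)
o = -169690737537/351985 (o = (878978/351985 - 269163) - 212936 = -94740459577/351985 - 212936 = -169690737537/351985 ≈ -4.8210e+5)
sqrt(-2870577 + o) = sqrt(-2870577 - 169690737537/351985) = sqrt(-1180090782882/351985) = 3*I*sqrt(46152694912524530)/351985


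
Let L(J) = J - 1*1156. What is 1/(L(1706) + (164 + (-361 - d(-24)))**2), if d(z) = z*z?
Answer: 1/598079 ≈ 1.6720e-6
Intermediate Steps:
d(z) = z**2
L(J) = -1156 + J (L(J) = J - 1156 = -1156 + J)
1/(L(1706) + (164 + (-361 - d(-24)))**2) = 1/((-1156 + 1706) + (164 + (-361 - 1*(-24)**2))**2) = 1/(550 + (164 + (-361 - 1*576))**2) = 1/(550 + (164 + (-361 - 576))**2) = 1/(550 + (164 - 937)**2) = 1/(550 + (-773)**2) = 1/(550 + 597529) = 1/598079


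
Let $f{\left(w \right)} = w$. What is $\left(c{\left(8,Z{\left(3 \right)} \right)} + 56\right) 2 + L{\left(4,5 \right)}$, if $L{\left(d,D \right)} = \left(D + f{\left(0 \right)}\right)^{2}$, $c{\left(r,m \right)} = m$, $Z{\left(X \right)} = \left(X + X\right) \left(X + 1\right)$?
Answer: $185$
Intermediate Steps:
$Z{\left(X \right)} = 2 X \left(1 + X\right)$
$L{\left(d,D \right)} = D^{2}$ ($L{\left(d,D \right)} = \left(D + 0\right)^{2} = D^{2}$)
$\left(c{\left(8,Z{\left(3 \right)} \right)} + 56\right) 2 + L{\left(4,5 \right)} = \left(2 \cdot 3 \left(1 + 3\right) + 56\right) 2 + 5^{2} = \left(2 \cdot 3 \cdot 4 + 56\right) 2 + 25 = \left(24 + 56\right) 2 + 25 = 80 \cdot 2 + 25 = 160 + 25 = 185$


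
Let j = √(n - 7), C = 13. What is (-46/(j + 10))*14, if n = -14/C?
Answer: -16744/281 + 644*I*√1365/1405 ≈ -59.587 + 16.935*I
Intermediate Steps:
n = -14/13 ≈ -1.0769
j = I*√1365/13 (j = √(-14/13 - 7) = √(-105/13) = I*√1365/13 ≈ 2.842*I)
(-46/(j + 10))*14 = (-46/(I*√1365/13 + 10))*14 = (-46/(10 + I*√1365/13))*14 = -46/(10 + I*√1365/13)*14 = -644/(10 + I*√1365/13)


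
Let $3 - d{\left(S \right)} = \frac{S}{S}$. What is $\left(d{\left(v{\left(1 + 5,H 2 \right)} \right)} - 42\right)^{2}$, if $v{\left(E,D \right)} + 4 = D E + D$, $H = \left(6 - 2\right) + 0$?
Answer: $1600$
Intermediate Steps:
$H = 4$ ($H = 4 + 0 = 4$)
$v{\left(E,D \right)} = -4 + D + D E$ ($v{\left(E,D \right)} = -4 + \left(D E + D\right) = -4 + \left(D + D E\right) = -4 + D + D E$)
$d{\left(S \right)} = 2$ ($d{\left(S \right)} = 3 - \frac{S}{S} = 3 - 1 = 2$)
$\left(d{\left(v{\left(1 + 5,H 2 \right)} \right)} - 42\right)^{2} = \left(2 - 42\right)^{2} = \left(-40\right)^{2} = 1600$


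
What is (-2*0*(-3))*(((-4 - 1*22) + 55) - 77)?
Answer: 0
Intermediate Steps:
(-2*0*(-3))*(((-4 - 1*22) + 55) - 77) = (0*(-3))*(((-4 - 22) + 55) - 77) = 0*((-26 + 55) - 77) = 0*(29 - 77) = 0*(-48) = 0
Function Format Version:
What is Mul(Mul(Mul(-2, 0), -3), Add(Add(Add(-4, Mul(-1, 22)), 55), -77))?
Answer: 0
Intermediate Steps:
Mul(Mul(Mul(-2, 0), -3), Add(Add(Add(-4, Mul(-1, 22)), 55), -77)) = Mul(Mul(0, -3), Add(Add(Add(-4, -22), 55), -77)) = Mul(0, Add(Add(-26, 55), -77)) = Mul(0, Add(29, -77)) = Mul(0, -48) = 0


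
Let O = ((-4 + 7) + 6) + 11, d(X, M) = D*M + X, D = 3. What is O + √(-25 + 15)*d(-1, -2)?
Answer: 20 - 7*I*√10 ≈ 20.0 - 22.136*I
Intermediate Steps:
d(X, M) = X + 3*M (d(X, M) = 3*M + X = X + 3*M)
O = 20 (O = (3 + 6) + 11 = 9 + 11 = 20)
O + √(-25 + 15)*d(-1, -2) = 20 + √(-25 + 15)*(-1 + 3*(-2)) = 20 + √(-10)*(-1 - 6) = 20 + (I*√10)*(-7) = 20 - 7*I*√10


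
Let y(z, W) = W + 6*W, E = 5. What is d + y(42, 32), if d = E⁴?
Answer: 849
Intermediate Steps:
y(z, W) = 7*W
d = 625 (d = 5⁴ = 625)
d + y(42, 32) = 625 + 7*32 = 625 + 224 = 849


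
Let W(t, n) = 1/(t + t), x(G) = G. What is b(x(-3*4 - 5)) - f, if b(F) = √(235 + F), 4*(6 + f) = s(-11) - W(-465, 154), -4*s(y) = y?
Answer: 39523/7440 + √218 ≈ 20.077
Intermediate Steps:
W(t, n) = 1/(2*t)
s(y) = -y/4
f = -39523/7440 (f = -6 + (-¼*(-11) - 1/(2*(-465)))/4 = -6 + (11/4 - (-1)/(2*465))/4 = -6 + (11/4 - 1*(-1/930))/4 = -6 + (11/4 + 1/930)/4 = -6 + (¼)*(5117/1860) = -6 + 5117/7440 = -39523/7440 ≈ -5.3122)
b(x(-3*4 - 5)) - f = √(235 + (-3*4 - 5)) - 1*(-39523/7440) = √(235 + (-12 - 5)) + 39523/7440 = √(235 - 17) + 39523/7440 = √218 + 39523/7440 = 39523/7440 + √218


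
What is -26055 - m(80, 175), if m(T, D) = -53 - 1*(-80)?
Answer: -26082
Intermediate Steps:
m(T, D) = 27 (m(T, D) = -53 + 80 = 27)
-26055 - m(80, 175) = -26055 - 1*27 = -26055 - 27 = -26082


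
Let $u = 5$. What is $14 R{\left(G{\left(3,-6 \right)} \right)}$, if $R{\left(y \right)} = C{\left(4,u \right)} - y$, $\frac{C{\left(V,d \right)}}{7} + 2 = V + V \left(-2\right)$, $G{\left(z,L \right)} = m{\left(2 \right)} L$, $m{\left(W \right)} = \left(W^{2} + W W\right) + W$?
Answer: $252$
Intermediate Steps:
$m{\left(W \right)} = W + 2 W^{2}$ ($m{\left(W \right)} = \left(W^{2} + W^{2}\right) + W = 2 W^{2} + W = W + 2 W^{2}$)
$G{\left(z,L \right)} = 10 L$ ($G{\left(z,L \right)} = 2 \left(1 + 2 \cdot 2\right) L = 2 \left(1 + 4\right) L = 2 \cdot 5 L = 10 L$)
$C{\left(V,d \right)} = -14 - 7 V$ ($C{\left(V,d \right)} = -14 + 7 \left(V + V \left(-2\right)\right) = -14 + 7 \left(V - 2 V\right) = -14 + 7 \left(- V\right) = -14 - 7 V$)
$R{\left(y \right)} = -42 - y$ ($R{\left(y \right)} = \left(-14 - 28\right) - y = -42 - y$)
$14 R{\left(G{\left(3,-6 \right)} \right)} = 14 \left(-42 - 10 \left(-6\right)\right) = 14 \left(-42 - -60\right) = 14 \left(-42 + 60\right) = 14 \cdot 18 = 252$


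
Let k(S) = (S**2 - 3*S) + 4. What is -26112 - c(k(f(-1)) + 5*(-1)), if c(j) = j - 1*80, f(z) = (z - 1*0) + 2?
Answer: -26029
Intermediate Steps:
f(z) = 2 + z (f(z) = (z + 0) + 2 = z + 2 = 2 + z)
k(S) = 4 + S**2 - 3*S
c(j) = -80 + j (c(j) = j - 80 = -80 + j)
-26112 - c(k(f(-1)) + 5*(-1)) = -26112 - (-80 + ((4 + (2 - 1)**2 - 3*(2 - 1)) + 5*(-1))) = -26112 - (-80 + ((4 + 1**2 - 3*1) - 5)) = -26112 - (-80 + ((4 + 1 - 3) - 5)) = -26112 - (-80 + (2 - 5)) = -26112 - (-80 - 3) = -26112 - 1*(-83) = -26112 + 83 = -26029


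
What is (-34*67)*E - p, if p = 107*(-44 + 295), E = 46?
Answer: -131645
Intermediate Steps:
p = 26857 (p = 107*251 = 26857)
(-34*67)*E - p = -34*67*46 - 1*26857 = -2278*46 - 26857 = -104788 - 26857 = -131645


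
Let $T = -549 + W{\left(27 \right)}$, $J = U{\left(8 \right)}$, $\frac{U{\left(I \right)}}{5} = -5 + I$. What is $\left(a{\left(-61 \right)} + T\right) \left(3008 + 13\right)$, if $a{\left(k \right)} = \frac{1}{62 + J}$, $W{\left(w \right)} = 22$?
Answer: $- \frac{122586138}{77} \approx -1.592 \cdot 10^{6}$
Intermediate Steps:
$U{\left(I \right)} = -25 + 5 I$ ($U{\left(I \right)} = 5 \left(-5 + I\right) = -25 + 5 I$)
$J = 15$ ($J = -25 + 5 \cdot 8 = -25 + 40 = 15$)
$a{\left(k \right)} = \frac{1}{77}$ ($a{\left(k \right)} = \frac{1}{62 + 15} = \frac{1}{77}$)
$T = -527$ ($T = -549 + 22 = -527$)
$\left(a{\left(-61 \right)} + T\right) \left(3008 + 13\right) = \left(\frac{1}{77} - 527\right) \left(3008 + 13\right) = \left(- \frac{40578}{77}\right) 3021 = - \frac{122586138}{77}$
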